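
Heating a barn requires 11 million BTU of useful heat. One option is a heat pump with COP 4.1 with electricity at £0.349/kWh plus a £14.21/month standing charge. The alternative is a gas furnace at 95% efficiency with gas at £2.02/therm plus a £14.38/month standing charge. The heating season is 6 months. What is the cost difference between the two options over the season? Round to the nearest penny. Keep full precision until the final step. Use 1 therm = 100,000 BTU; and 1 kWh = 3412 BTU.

£39.51

Heat load = 11 × 10⁶ BTU = 11,000,000 BTU
Gas: input = 11,000,000 / 0.95 = 11,578,947 BTU = 115.8 therm → 115.8 × £2.02 = £233.89; + 6 × £14.38 standing = £320.17
Heat pump: 11,000,000 BTU / 3412 = 3,224 kWh heat; / 4.1 = 786.3 kWh in → × £0.349 = £274.43; + 6 × £14.21 standing = £359.69
Difference = |£320.17 − £359.69| = £39.51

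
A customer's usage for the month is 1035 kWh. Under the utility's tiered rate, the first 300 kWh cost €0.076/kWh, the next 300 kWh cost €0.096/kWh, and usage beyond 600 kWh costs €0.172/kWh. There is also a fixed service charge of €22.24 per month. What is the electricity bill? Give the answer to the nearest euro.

€149

First 300 kWh × €0.076 = €22.80
Next 300 kWh × €0.096 = €28.80
Remaining 435 kWh × €0.172 = €74.82
Energy charge = €126.42; + service €22.24 = €148.66 ≈ €149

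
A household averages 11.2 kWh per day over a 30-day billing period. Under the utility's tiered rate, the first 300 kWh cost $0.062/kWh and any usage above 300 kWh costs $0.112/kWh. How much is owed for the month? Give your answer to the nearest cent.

Usage = 11.2 kWh/day × 30 days = 336 kWh
First 300 kWh × $0.062 = $18.60
Remaining 36 kWh × $0.112 = $4.03
Total = $22.63

$22.63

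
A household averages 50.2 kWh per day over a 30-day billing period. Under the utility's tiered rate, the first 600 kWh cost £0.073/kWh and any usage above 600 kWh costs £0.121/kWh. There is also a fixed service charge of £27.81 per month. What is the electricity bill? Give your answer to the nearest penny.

Usage = 50.2 kWh/day × 30 days = 1506 kWh
First 600 kWh × £0.073 = £43.80
Remaining 906 kWh × £0.121 = £109.63
Energy charge = £153.43; + service £27.81 = £181.24

£181.24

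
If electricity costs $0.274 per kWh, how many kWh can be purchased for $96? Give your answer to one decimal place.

350.4 kWh

$96 / $0.274 per kWh = 350.4 kWh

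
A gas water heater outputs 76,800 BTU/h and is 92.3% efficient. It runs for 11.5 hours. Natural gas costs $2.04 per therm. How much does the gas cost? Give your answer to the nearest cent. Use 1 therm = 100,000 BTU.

$19.52

Heat delivered = 76,800 BTU/h × 11.5 h = 883,200 BTU
Gas input = 883,200 / 0.923 = 956,880 BTU
= 956,880 / 100,000 = 9.569 therm
Cost = 9.569 × $2.04/therm = $19.52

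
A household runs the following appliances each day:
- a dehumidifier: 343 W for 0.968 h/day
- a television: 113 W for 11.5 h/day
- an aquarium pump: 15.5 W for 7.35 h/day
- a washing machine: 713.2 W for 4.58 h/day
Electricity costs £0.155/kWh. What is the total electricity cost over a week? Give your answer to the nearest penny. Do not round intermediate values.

£5.44

dehumidifier: 343 W × 0.968 h × 7 d = 2,324 Wh = 2.324 kWh
television: 113 W × 11.5 h × 7 d = 9,096 Wh = 9.097 kWh
aquarium pump: 15.5 W × 7.35 h × 7 d = 797 Wh = 0.7975 kWh
washing machine: 713.2 W × 4.58 h × 7 d = 22,865 Wh = 22.87 kWh
Total energy = 2.324 + 9.097 + 0.7975 + 22.87 = 35.08 kWh
Cost = 35.08 kWh × £0.155 = £5.44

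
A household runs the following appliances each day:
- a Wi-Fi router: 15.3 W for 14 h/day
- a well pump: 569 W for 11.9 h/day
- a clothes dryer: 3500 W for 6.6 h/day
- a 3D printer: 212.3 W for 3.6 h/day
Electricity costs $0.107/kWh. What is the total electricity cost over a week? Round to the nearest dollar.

$23

Wi-Fi router: 15.3 W × 14 h × 7 d = 1,499 Wh = 1.499 kWh
well pump: 569 W × 11.9 h × 7 d = 47,398 Wh = 47.4 kWh
clothes dryer: 3500 W × 6.6 h × 7 d = 161,700 Wh = 161.7 kWh
3D printer: 212.3 W × 3.6 h × 7 d = 5,350 Wh = 5.35 kWh
Total energy = 1.499 + 47.4 + 161.7 + 5.35 = 215.9 kWh
Cost = 215.9 kWh × $0.107 = $23.11 ≈ $23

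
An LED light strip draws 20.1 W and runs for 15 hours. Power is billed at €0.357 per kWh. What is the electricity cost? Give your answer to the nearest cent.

Energy = 20.1 W × 15 h = 302 Wh = 0.3015 kWh
Cost = 0.3015 kWh × €0.357/kWh = €0.11

€0.11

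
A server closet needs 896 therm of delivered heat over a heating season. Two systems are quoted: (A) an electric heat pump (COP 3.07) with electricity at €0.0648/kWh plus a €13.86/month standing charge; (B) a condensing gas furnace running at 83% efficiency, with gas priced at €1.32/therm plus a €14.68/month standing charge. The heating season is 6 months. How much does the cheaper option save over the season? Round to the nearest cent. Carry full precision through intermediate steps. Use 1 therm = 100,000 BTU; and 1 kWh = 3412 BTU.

Heat load = 896 therm × 100,000 = 89,600,000 BTU
Gas: input = 89,600,000 / 0.83 = 107,951,807 BTU = 1,080 therm → 1,080 × €1.32 = €1,424.96; + 6 × €14.68 standing = €1,513.04
Heat pump: 89,600,000 BTU / 3412 = 26,260 kWh heat; / 3.07 = 8,554 kWh in → × €0.0648 = €554.29; + 6 × €13.86 standing = €637.45
Difference = |€1,513.04 − €637.45| = €875.60

€875.60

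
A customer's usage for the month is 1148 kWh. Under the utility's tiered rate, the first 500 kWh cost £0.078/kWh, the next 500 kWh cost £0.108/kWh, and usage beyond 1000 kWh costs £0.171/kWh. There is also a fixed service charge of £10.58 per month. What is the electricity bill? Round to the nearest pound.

First 500 kWh × £0.078 = £39.00
Next 500 kWh × £0.108 = £54.00
Remaining 148 kWh × £0.171 = £25.31
Energy charge = £118.31; + service £10.58 = £128.89 ≈ £129

£129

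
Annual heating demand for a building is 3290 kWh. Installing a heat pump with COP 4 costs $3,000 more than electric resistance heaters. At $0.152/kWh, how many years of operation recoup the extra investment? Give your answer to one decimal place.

8.0 years

Resistance: 3290 kWh × $0.152 = $500.08/yr
Heat pump: 3290 / 4 = 822.5 kWh in → × $0.152 = $125.02/yr
Annual savings = $375.06
Payback = $3,000 / $375.06 = 8 years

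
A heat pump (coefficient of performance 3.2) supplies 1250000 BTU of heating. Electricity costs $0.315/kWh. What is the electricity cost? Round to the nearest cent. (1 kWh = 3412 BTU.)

$36.06

Heat delivered = 1,250,000 BTU / 3412 = 366.4 kWh
Electrical input = 366.4 kWh / 3.2 = 114.5 kWh
Cost = 114.5 × $0.315/kWh = $36.06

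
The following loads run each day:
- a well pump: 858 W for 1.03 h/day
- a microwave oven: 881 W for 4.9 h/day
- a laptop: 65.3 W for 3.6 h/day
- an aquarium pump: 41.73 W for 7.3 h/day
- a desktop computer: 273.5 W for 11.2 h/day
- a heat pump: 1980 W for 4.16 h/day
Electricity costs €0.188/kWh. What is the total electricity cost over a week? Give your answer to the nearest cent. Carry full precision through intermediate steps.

€22.43

well pump: 858 W × 1.03 h × 7 d = 6,186 Wh = 6.186 kWh
microwave oven: 881 W × 4.9 h × 7 d = 30,218 Wh = 30.22 kWh
laptop: 65.3 W × 3.6 h × 7 d = 1,646 Wh = 1.646 kWh
aquarium pump: 41.73 W × 7.3 h × 7 d = 2,132 Wh = 2.132 kWh
desktop computer: 273.5 W × 11.2 h × 7 d = 21,442 Wh = 21.44 kWh
heat pump: 1980 W × 4.16 h × 7 d = 57,658 Wh = 57.66 kWh
Total energy = 6.186 + 30.22 + 1.646 + 2.132 + 21.44 + 57.66 = 119.3 kWh
Cost = 119.3 kWh × €0.188 = €22.43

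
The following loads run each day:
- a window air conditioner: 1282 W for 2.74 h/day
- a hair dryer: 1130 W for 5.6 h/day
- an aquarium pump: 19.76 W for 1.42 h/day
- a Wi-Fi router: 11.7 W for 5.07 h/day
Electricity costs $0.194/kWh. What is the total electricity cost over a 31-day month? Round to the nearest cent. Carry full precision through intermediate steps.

$59.71

window air conditioner: 1282 W × 2.74 h × 31 d = 108,893 Wh = 108.9 kWh
hair dryer: 1130 W × 5.6 h × 31 d = 196,168 Wh = 196.2 kWh
aquarium pump: 19.76 W × 1.42 h × 31 d = 870 Wh = 0.8698 kWh
Wi-Fi router: 11.7 W × 5.07 h × 31 d = 1,839 Wh = 1.839 kWh
Total energy = 108.9 + 196.2 + 0.8698 + 1.839 = 307.8 kWh
Cost = 307.8 kWh × $0.194 = $59.71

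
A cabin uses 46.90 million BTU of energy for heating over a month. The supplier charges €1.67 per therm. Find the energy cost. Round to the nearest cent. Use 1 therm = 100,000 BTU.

€783.23

46.90 million BTU × (10 therm/million BTU) = 469 therm
Cost = 469 therm × €1.67/therm = €783.23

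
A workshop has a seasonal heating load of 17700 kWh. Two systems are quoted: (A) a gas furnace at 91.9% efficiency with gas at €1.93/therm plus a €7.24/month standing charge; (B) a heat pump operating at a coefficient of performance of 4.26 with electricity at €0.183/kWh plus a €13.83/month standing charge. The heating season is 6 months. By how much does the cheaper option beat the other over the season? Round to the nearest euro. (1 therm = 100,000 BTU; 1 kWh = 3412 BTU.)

Heat load = 17700 kWh × 3412 = 60,392,400 BTU
Gas: input = 60,392,400 / 0.919 = 65,715,343 BTU = 657.2 therm → 657.2 × €1.93 = €1,268.31; + 6 × €7.24 standing = €1,311.75
Heat pump: 60,392,400 BTU / 3412 = 17,700 kWh heat; / 4.26 = 4,155 kWh in → × €0.183 = €760.35; + 6 × €13.83 standing = €843.33
Difference = |€1,311.75 − €843.33| = €468.41 ≈ €468

€468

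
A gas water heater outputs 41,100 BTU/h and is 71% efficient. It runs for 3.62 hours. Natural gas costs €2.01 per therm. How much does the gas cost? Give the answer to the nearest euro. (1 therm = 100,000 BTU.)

Heat delivered = 41,100 BTU/h × 3.62 h = 148,782 BTU
Gas input = 148,782 / 0.71 = 209,552 BTU
= 209,552 / 100,000 = 2.096 therm
Cost = 2.096 × €2.01/therm = €4.21 ≈ €4

€4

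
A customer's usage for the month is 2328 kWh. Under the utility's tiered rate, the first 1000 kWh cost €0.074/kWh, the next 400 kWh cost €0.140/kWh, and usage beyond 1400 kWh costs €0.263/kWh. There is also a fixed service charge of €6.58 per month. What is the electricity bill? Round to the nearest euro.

First 1000 kWh × €0.074 = €74.00
Next 400 kWh × €0.140 = €56.00
Remaining 928 kWh × €0.263 = €244.06
Energy charge = €374.06; + service €6.58 = €380.64 ≈ €381

€381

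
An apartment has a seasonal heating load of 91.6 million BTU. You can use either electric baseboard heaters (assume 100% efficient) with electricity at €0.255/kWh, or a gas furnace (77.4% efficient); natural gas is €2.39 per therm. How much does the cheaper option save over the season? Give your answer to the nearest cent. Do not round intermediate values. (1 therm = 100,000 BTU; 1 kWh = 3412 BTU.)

€4017.36

Heat load = 91.6 × 10⁶ BTU = 91,600,000 BTU
Gas: input = 91,600,000 / 0.774 = 118,346,253 BTU = 1,183 therm → 1,183 × €2.39 = €2,828.48
Electric: 91,600,000 BTU / 3412 = 26,850 kWh → × €0.255 = €6,845.84
Difference = |€2,828.48 − €6,845.84| = €4,017.36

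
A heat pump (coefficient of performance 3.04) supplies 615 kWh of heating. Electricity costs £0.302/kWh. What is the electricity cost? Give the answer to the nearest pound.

Electrical input = 615 kWh / 3.04 = 202.3 kWh
Cost = 202.3 × £0.302/kWh = £61.10 ≈ £61

£61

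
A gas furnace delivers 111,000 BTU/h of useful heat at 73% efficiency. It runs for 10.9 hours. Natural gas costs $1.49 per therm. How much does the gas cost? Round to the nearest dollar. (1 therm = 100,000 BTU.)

$25

Heat delivered = 111,000 BTU/h × 10.9 h = 1,209,900 BTU
Gas input = 1,209,900 / 0.73 = 1,657,397 BTU
= 1,657,397 / 100,000 = 16.57 therm
Cost = 16.57 × $1.49/therm = $24.70 ≈ $25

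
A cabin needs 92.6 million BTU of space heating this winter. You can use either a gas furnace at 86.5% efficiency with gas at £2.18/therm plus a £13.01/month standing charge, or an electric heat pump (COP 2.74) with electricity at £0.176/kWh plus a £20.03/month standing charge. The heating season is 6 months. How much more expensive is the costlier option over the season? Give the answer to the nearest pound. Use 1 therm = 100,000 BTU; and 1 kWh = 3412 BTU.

£548

Heat load = 92.6 × 10⁶ BTU = 92,600,000 BTU
Gas: input = 92,600,000 / 0.865 = 107,052,023 BTU = 1,071 therm → 1,071 × £2.18 = £2,333.73; + 6 × £13.01 standing = £2,411.79
Heat pump: 92,600,000 BTU / 3412 = 27,140 kWh heat; / 2.74 = 9,905 kWh in → × £0.176 = £1,743.27; + 6 × £20.03 standing = £1,863.45
Difference = |£2,411.79 − £1,863.45| = £548.35 ≈ £548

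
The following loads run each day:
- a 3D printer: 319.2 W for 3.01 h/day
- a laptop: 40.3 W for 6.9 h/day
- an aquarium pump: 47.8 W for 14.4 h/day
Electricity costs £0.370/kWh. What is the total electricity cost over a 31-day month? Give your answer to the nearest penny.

3D printer: 319.2 W × 3.01 h × 31 d = 29,785 Wh = 29.78 kWh
laptop: 40.3 W × 6.9 h × 31 d = 8,620 Wh = 8.62 kWh
aquarium pump: 47.8 W × 14.4 h × 31 d = 21,338 Wh = 21.34 kWh
Total energy = 29.78 + 8.62 + 21.34 = 59.74 kWh
Cost = 59.74 kWh × £0.370 = £22.10

£22.10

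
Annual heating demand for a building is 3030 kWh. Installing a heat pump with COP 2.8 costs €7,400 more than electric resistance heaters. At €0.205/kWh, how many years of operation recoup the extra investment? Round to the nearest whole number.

Resistance: 3030 kWh × €0.205 = €621.15/yr
Heat pump: 3030 / 2.8 = 1082 kWh in → × €0.205 = €221.84/yr
Annual savings = €399.31
Payback = €7,400 / €399.31 = 18.5 years

19 years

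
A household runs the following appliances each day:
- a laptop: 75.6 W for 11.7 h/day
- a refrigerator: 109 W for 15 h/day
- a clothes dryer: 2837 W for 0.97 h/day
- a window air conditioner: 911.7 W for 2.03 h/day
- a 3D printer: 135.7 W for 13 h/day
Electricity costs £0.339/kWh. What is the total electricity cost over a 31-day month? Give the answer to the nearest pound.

laptop: 75.6 W × 11.7 h × 31 d = 27,420 Wh = 27.42 kWh
refrigerator: 109 W × 15 h × 31 d = 50,685 Wh = 50.69 kWh
clothes dryer: 2837 W × 0.97 h × 31 d = 85,309 Wh = 85.31 kWh
window air conditioner: 911.7 W × 2.03 h × 31 d = 57,373 Wh = 57.37 kWh
3D printer: 135.7 W × 13 h × 31 d = 54,687 Wh = 54.69 kWh
Total energy = 27.42 + 50.69 + 85.31 + 57.37 + 54.69 = 275.5 kWh
Cost = 275.5 kWh × £0.339 = £93.39 ≈ £93

£93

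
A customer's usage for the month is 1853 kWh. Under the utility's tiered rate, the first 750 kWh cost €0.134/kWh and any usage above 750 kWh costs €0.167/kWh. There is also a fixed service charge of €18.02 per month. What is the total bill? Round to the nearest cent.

€302.72

First 750 kWh × €0.134 = €100.50
Remaining 1103 kWh × €0.167 = €184.20
Energy charge = €284.70; + service €18.02 = €302.72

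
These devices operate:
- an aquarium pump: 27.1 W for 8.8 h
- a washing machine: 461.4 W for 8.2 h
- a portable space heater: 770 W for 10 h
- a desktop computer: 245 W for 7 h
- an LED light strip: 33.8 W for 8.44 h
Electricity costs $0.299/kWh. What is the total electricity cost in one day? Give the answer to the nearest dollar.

aquarium pump: 27.1 W × 8.8 h = 238 Wh = 0.2385 kWh
washing machine: 461.4 W × 8.2 h = 3,783 Wh = 3.783 kWh
portable space heater: 770 W × 10 h = 7,700 Wh = 7.7 kWh
desktop computer: 245 W × 7 h = 1,715 Wh = 1.715 kWh
LED light strip: 33.8 W × 8.44 h = 285 Wh = 0.2853 kWh
Total energy = 0.2385 + 3.783 + 7.7 + 1.715 + 0.2853 = 13.72 kWh
Cost = 13.72 kWh × $0.299 = $4.10 ≈ $4

$4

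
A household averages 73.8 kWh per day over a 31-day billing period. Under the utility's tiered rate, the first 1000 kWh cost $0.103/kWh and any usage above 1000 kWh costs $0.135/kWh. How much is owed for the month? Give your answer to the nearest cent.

$276.85

Usage = 73.8 kWh/day × 31 days = 2287.8 kWh
First 1000 kWh × $0.103 = $103.00
Remaining 1287.8 kWh × $0.135 = $173.85
Total = $276.85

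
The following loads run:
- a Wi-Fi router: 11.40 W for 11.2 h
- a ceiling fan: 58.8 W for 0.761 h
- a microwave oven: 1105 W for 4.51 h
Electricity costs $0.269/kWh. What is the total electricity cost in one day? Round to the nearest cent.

Wi-Fi router: 11.40 W × 11.2 h = 128 Wh = 0.1277 kWh
ceiling fan: 58.8 W × 0.761 h = 45 Wh = 0.04475 kWh
microwave oven: 1105 W × 4.51 h = 4,984 Wh = 4.984 kWh
Total energy = 0.1277 + 0.04475 + 4.984 = 5.156 kWh
Cost = 5.156 kWh × $0.269 = $1.39

$1.39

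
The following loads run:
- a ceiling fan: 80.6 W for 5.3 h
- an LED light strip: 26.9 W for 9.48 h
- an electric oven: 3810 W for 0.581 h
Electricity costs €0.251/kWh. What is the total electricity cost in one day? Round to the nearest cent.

€0.73

ceiling fan: 80.6 W × 5.3 h = 427 Wh = 0.4272 kWh
LED light strip: 26.9 W × 9.48 h = 255 Wh = 0.255 kWh
electric oven: 3810 W × 0.581 h = 2,214 Wh = 2.214 kWh
Total energy = 0.4272 + 0.255 + 2.214 = 2.896 kWh
Cost = 2.896 kWh × €0.251 = €0.73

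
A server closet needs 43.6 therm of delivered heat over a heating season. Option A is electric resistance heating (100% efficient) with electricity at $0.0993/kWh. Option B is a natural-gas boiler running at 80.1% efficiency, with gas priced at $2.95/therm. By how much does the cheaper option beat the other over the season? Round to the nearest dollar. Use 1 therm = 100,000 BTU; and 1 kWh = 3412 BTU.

Heat load = 43.6 therm × 100,000 = 4,360,000 BTU
Gas: input = 4,360,000 / 0.801 = 5,443,196 BTU = 54.43 therm → 54.43 × $2.95 = $160.57
Electric: 4,360,000 BTU / 3412 = 1,278 kWh → × $0.0993 = $126.89
Difference = |$160.57 − $126.89| = $33.68 ≈ $34

$34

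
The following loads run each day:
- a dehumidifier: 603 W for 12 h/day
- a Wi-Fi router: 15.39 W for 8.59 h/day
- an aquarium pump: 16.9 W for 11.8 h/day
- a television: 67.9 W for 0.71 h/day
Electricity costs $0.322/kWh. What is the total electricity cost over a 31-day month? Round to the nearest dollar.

dehumidifier: 603 W × 12 h × 31 d = 224,316 Wh = 224.3 kWh
Wi-Fi router: 15.39 W × 8.59 h × 31 d = 4,098 Wh = 4.098 kWh
aquarium pump: 16.9 W × 11.8 h × 31 d = 6,182 Wh = 6.182 kWh
television: 67.9 W × 0.71 h × 31 d = 1,494 Wh = 1.494 kWh
Total energy = 224.3 + 4.098 + 6.182 + 1.494 = 236.1 kWh
Cost = 236.1 kWh × $0.322 = $76.02 ≈ $76

$76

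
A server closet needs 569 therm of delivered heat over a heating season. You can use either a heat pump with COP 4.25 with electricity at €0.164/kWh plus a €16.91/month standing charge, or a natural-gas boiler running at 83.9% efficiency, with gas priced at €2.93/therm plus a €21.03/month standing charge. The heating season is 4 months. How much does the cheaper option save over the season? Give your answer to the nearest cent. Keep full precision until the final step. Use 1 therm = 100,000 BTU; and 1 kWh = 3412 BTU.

Heat load = 569 therm × 100,000 = 56,900,000 BTU
Gas: input = 56,900,000 / 0.839 = 67,818,832 BTU = 678.2 therm → 678.2 × €2.93 = €1,987.09; + 4 × €21.03 standing = €2,071.21
Heat pump: 56,900,000 BTU / 3412 = 16,680 kWh heat; / 4.25 = 3,924 kWh in → × €0.164 = €643.51; + 4 × €16.91 standing = €711.15
Difference = |€2,071.21 − €711.15| = €1,360.06

€1360.06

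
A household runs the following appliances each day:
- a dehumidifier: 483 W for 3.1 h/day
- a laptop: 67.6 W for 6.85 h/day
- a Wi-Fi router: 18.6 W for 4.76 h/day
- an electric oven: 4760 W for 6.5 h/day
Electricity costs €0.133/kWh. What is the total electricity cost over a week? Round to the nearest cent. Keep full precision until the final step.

dehumidifier: 483 W × 3.1 h × 7 d = 10,481 Wh = 10.48 kWh
laptop: 67.6 W × 6.85 h × 7 d = 3,241 Wh = 3.241 kWh
Wi-Fi router: 18.6 W × 4.76 h × 7 d = 620 Wh = 0.6198 kWh
electric oven: 4760 W × 6.5 h × 7 d = 216,580 Wh = 216.6 kWh
Total energy = 10.48 + 3.241 + 0.6198 + 216.6 = 230.9 kWh
Cost = 230.9 kWh × €0.133 = €30.71

€30.71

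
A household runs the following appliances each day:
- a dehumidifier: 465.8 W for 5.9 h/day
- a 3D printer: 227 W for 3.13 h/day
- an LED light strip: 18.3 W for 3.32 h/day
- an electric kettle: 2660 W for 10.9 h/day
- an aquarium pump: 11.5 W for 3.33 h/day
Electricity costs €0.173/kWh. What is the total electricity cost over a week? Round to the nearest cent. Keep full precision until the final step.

dehumidifier: 465.8 W × 5.9 h × 7 d = 19,238 Wh = 19.24 kWh
3D printer: 227 W × 3.13 h × 7 d = 4,974 Wh = 4.974 kWh
LED light strip: 18.3 W × 3.32 h × 7 d = 425 Wh = 0.4253 kWh
electric kettle: 2660 W × 10.9 h × 7 d = 202,958 Wh = 203 kWh
aquarium pump: 11.5 W × 3.33 h × 7 d = 268 Wh = 0.2681 kWh
Total energy = 19.24 + 4.974 + 0.4253 + 203 + 0.2681 = 227.9 kWh
Cost = 227.9 kWh × €0.173 = €39.42

€39.42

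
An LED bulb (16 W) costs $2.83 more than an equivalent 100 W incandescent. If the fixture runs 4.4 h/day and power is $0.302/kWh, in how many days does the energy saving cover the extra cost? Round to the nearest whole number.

25 days

Power saved = 100 − 16 = 84 W
Daily energy saved = 84 W × 4.4 h = 369.6 Wh = 0.3696 kWh
Daily savings = 0.3696 × $0.302 = $0.1116
Payback = $2.83 / $0.1116 per day = 25.35 days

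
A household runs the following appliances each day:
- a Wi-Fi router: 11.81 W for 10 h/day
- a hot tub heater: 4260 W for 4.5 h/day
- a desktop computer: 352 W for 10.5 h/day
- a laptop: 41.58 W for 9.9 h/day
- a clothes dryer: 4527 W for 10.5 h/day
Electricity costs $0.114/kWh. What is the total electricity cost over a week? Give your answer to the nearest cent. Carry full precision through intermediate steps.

Wi-Fi router: 11.81 W × 10 h × 7 d = 827 Wh = 0.8267 kWh
hot tub heater: 4260 W × 4.5 h × 7 d = 134,190 Wh = 134.2 kWh
desktop computer: 352 W × 10.5 h × 7 d = 25,872 Wh = 25.87 kWh
laptop: 41.58 W × 9.9 h × 7 d = 2,881 Wh = 2.881 kWh
clothes dryer: 4527 W × 10.5 h × 7 d = 332,734 Wh = 332.7 kWh
Total energy = 0.8267 + 134.2 + 25.87 + 2.881 + 332.7 = 496.5 kWh
Cost = 496.5 kWh × $0.114 = $56.60

$56.60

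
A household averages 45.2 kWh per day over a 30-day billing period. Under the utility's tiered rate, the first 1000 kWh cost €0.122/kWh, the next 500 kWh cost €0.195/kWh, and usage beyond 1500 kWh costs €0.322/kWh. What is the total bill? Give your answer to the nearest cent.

€191.42

Usage = 45.2 kWh/day × 30 days = 1356 kWh
First 1000 kWh × €0.122 = €122.00
Next 356 kWh × €0.195 = €69.42
Remaining tier: 0 kWh (not reached)
Total = €191.42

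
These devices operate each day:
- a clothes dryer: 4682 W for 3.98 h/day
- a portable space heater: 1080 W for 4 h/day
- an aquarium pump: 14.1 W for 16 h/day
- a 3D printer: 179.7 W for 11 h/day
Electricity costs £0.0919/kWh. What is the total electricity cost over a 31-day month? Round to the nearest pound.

£72

clothes dryer: 4682 W × 3.98 h × 31 d = 577,665 Wh = 577.7 kWh
portable space heater: 1080 W × 4 h × 31 d = 133,920 Wh = 133.9 kWh
aquarium pump: 14.1 W × 16 h × 31 d = 6,994 Wh = 6.994 kWh
3D printer: 179.7 W × 11 h × 31 d = 61,278 Wh = 61.28 kWh
Total energy = 577.7 + 133.9 + 6.994 + 61.28 = 779.9 kWh
Cost = 779.9 kWh × £0.0919 = £71.67 ≈ £72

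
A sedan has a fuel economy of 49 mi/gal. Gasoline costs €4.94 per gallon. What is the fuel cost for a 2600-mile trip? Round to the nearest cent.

Fuel = 2600 mi / 49 mpg = 53.06 gal
Cost = 53.06 gal × €4.94/gal = €262.12

€262.12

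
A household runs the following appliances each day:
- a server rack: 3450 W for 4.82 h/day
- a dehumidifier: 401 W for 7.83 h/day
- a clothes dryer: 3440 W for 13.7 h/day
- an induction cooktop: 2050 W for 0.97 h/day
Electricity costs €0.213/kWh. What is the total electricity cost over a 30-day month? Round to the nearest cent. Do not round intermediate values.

€440.18

server rack: 3450 W × 4.82 h × 30 d = 498,870 Wh = 498.9 kWh
dehumidifier: 401 W × 7.83 h × 30 d = 94,195 Wh = 94.19 kWh
clothes dryer: 3440 W × 13.7 h × 30 d = 1,413,840 Wh = 1,414 kWh
induction cooktop: 2050 W × 0.97 h × 30 d = 59,655 Wh = 59.66 kWh
Total energy = 498.9 + 94.19 + 1,414 + 59.66 = 2,067 kWh
Cost = 2,067 kWh × €0.213 = €440.18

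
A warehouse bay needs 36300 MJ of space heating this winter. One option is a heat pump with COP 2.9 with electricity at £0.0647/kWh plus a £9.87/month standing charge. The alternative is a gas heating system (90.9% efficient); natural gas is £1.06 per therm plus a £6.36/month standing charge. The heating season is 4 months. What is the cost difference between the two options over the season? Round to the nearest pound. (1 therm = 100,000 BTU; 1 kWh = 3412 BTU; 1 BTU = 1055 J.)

£162

Heat load = 36300 MJ = 36,300,000,000 J / 1055 = 34,407,583 BTU
Gas: input = 34,407,583 / 0.909 = 37,852,126 BTU = 378.5 therm → 378.5 × £1.06 = £401.23; + 4 × £6.36 standing = £426.67
Heat pump: 34,407,583 BTU / 3412 = 10,080 kWh heat; / 2.9 = 3,477 kWh in → × £0.0647 = £224.98; + 4 × £9.87 standing = £264.46
Difference = |£426.67 − £264.46| = £162.21 ≈ £162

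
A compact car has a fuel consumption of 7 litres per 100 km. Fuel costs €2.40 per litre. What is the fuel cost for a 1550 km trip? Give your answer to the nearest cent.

€260.40

Fuel = 7 L/100 km × 1550 km / 100 = 108.5 L
Cost = 108.5 L × €2.40/L = €260.40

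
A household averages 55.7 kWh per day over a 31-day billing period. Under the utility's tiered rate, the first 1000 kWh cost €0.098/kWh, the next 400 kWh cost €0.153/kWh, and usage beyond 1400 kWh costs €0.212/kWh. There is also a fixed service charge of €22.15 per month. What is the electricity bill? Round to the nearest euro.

Usage = 55.7 kWh/day × 31 days = 1726.7 kWh
First 1000 kWh × €0.098 = €98.00
Next 400 kWh × €0.153 = €61.20
Remaining 326.7 kWh × €0.212 = €69.26
Energy charge = €228.46; + service €22.15 = €250.61 ≈ €251

€251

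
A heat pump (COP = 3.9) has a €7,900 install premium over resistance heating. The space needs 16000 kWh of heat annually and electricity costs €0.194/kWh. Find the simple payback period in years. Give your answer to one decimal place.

3.4 years

Resistance: 16000 kWh × €0.194 = €3,104.00/yr
Heat pump: 16000 / 3.9 = 4103 kWh in → × €0.194 = €795.90/yr
Annual savings = €2,308.10
Payback = €7,900 / €2,308.10 = 3.42 years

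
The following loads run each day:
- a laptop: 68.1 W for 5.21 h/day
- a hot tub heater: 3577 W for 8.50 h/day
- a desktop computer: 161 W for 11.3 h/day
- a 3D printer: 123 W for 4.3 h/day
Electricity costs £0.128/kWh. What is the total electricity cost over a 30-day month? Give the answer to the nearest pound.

laptop: 68.1 W × 5.21 h × 30 d = 10,644 Wh = 10.64 kWh
hot tub heater: 3577 W × 8.50 h × 30 d = 912,135 Wh = 912.1 kWh
desktop computer: 161 W × 11.3 h × 30 d = 54,579 Wh = 54.58 kWh
3D printer: 123 W × 4.3 h × 30 d = 15,867 Wh = 15.87 kWh
Total energy = 10.64 + 912.1 + 54.58 + 15.87 = 993.2 kWh
Cost = 993.2 kWh × £0.128 = £127.13 ≈ £127

£127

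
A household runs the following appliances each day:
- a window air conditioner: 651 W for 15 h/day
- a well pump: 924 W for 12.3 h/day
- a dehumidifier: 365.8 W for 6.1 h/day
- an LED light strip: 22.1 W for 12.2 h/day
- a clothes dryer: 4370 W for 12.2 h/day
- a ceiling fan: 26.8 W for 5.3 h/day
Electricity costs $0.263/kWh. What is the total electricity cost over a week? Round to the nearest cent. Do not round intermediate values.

window air conditioner: 651 W × 15 h × 7 d = 68,355 Wh = 68.36 kWh
well pump: 924 W × 12.3 h × 7 d = 79,556 Wh = 79.56 kWh
dehumidifier: 365.8 W × 6.1 h × 7 d = 15,620 Wh = 15.62 kWh
LED light strip: 22.1 W × 12.2 h × 7 d = 1,887 Wh = 1.887 kWh
clothes dryer: 4370 W × 12.2 h × 7 d = 373,198 Wh = 373.2 kWh
ceiling fan: 26.8 W × 5.3 h × 7 d = 994 Wh = 0.9943 kWh
Total energy = 68.36 + 79.56 + 15.62 + 1.887 + 373.2 + 0.9943 = 539.6 kWh
Cost = 539.6 kWh × $0.263 = $141.92

$141.92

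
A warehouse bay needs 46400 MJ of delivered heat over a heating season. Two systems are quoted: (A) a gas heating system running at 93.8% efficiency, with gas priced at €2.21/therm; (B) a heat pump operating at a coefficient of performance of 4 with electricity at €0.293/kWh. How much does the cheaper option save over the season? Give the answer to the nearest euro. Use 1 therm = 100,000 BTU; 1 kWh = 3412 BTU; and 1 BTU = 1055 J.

Heat load = 46400 MJ = 46,400,000,000 J / 1055 = 43,981,043 BTU
Gas: input = 43,981,043 / 0.938 = 46,888,105 BTU = 468.9 therm → 468.9 × €2.21 = €1,036.23
Heat pump: 43,981,043 BTU / 3412 = 12,890 kWh heat; / 4 = 3,223 kWh in → × €0.293 = €944.20
Difference = |€1,036.23 − €944.20| = €92.03 ≈ €92

€92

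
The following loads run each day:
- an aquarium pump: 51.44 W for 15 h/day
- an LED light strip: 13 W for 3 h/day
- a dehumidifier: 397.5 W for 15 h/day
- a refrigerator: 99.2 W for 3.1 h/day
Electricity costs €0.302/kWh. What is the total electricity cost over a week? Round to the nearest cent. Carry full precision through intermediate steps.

€14.97

aquarium pump: 51.44 W × 15 h × 7 d = 5,401 Wh = 5.401 kWh
LED light strip: 13 W × 3 h × 7 d = 273 Wh = 0.273 kWh
dehumidifier: 397.5 W × 15 h × 7 d = 41,738 Wh = 41.74 kWh
refrigerator: 99.2 W × 3.1 h × 7 d = 2,153 Wh = 2.153 kWh
Total energy = 5.401 + 0.273 + 41.74 + 2.153 = 49.56 kWh
Cost = 49.56 kWh × €0.302 = €14.97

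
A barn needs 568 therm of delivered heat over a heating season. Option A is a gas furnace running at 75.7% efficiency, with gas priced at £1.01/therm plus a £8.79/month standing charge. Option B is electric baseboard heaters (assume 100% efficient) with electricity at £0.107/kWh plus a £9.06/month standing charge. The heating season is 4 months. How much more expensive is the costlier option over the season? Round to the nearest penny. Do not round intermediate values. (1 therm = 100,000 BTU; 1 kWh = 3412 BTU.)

Heat load = 568 therm × 100,000 = 56,800,000 BTU
Gas: input = 56,800,000 / 0.757 = 75,033,025 BTU = 750.3 therm → 750.3 × £1.01 = £757.83; + 4 × £8.79 standing = £792.99
Electric: 56,800,000 BTU / 3412 = 16,650 kWh → × £0.107 = £1,781.24; + 4 × £9.06 standing = £1,817.48
Difference = |£792.99 − £1,817.48| = £1,024.49

£1024.49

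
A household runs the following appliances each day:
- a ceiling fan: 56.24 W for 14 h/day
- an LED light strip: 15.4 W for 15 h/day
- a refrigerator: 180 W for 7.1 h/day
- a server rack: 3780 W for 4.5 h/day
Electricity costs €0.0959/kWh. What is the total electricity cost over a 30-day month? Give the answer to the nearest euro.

€56

ceiling fan: 56.24 W × 14 h × 30 d = 23,621 Wh = 23.62 kWh
LED light strip: 15.4 W × 15 h × 30 d = 6,930 Wh = 6.93 kWh
refrigerator: 180 W × 7.1 h × 30 d = 38,340 Wh = 38.34 kWh
server rack: 3780 W × 4.5 h × 30 d = 510,300 Wh = 510.3 kWh
Total energy = 23.62 + 6.93 + 38.34 + 510.3 = 579.2 kWh
Cost = 579.2 kWh × €0.0959 = €55.54 ≈ €56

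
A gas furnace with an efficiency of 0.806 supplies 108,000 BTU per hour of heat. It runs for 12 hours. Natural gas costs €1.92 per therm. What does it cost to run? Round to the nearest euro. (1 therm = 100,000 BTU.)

Heat delivered = 108,000 BTU/h × 12 h = 1,296,000 BTU
Gas input = 1,296,000 / 0.806 = 1,607,940 BTU
= 1,607,940 / 100,000 = 16.08 therm
Cost = 16.08 × €1.92/therm = €30.87 ≈ €31

€31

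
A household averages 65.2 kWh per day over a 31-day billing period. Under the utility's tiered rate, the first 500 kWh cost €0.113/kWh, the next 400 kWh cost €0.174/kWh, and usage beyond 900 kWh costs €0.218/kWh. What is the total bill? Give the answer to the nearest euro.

Usage = 65.2 kWh/day × 31 days = 2021.2 kWh
First 500 kWh × €0.113 = €56.50
Next 400 kWh × €0.174 = €69.60
Remaining 1121.2 kWh × €0.218 = €244.42
Total = €370.52 ≈ €371

€371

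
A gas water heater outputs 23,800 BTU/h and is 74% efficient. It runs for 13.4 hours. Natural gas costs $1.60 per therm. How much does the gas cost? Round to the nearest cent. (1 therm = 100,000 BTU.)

$6.90

Heat delivered = 23,800 BTU/h × 13.4 h = 318,920 BTU
Gas input = 318,920 / 0.740 = 430,973 BTU
= 430,973 / 100,000 = 4.31 therm
Cost = 4.31 × $1.60/therm = $6.90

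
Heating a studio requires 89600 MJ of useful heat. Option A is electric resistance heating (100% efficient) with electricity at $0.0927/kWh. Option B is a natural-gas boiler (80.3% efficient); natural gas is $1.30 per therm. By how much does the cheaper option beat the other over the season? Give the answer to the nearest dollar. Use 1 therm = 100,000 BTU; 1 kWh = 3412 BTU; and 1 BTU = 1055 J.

$932

Heat load = 89600 MJ = 89,600,000,000 J / 1055 = 84,928,910 BTU
Gas: input = 84,928,910 / 0.803 = 105,764,520 BTU = 1,058 therm → 1,058 × $1.30 = $1,374.94
Electric: 84,928,910 BTU / 3412 = 24,890 kWh → × $0.0927 = $2,307.42
Difference = |$1,374.94 − $2,307.42| = $932.48 ≈ $932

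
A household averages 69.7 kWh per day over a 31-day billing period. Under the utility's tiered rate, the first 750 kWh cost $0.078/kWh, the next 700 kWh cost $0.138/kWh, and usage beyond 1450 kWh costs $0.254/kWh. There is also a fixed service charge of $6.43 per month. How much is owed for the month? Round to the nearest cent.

Usage = 69.7 kWh/day × 31 days = 2160.7 kWh
First 750 kWh × $0.078 = $58.50
Next 700 kWh × $0.138 = $96.60
Remaining 710.7 kWh × $0.254 = $180.52
Energy charge = $335.62; + service $6.43 = $342.05

$342.05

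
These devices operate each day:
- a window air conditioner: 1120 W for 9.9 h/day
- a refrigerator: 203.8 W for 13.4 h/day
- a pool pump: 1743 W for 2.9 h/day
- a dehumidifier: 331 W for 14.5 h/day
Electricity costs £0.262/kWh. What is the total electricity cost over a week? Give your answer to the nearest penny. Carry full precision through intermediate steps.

£43.42

window air conditioner: 1120 W × 9.9 h × 7 d = 77,616 Wh = 77.62 kWh
refrigerator: 203.8 W × 13.4 h × 7 d = 19,116 Wh = 19.12 kWh
pool pump: 1743 W × 2.9 h × 7 d = 35,383 Wh = 35.38 kWh
dehumidifier: 331 W × 14.5 h × 7 d = 33,596 Wh = 33.6 kWh
Total energy = 77.62 + 19.12 + 35.38 + 33.6 = 165.7 kWh
Cost = 165.7 kWh × £0.262 = £43.42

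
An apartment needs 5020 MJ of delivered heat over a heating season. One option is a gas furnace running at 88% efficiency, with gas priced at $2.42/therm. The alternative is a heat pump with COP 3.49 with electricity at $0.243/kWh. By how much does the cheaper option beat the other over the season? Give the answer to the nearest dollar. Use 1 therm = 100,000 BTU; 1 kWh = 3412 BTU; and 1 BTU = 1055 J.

Heat load = 5020 MJ = 5,020,000,000 J / 1055 = 4,758,294 BTU
Gas: input = 4,758,294 / 0.88 = 5,407,152 BTU = 54.07 therm → 54.07 × $2.42 = $130.85
Heat pump: 4,758,294 BTU / 3412 = 1,395 kWh heat; / 3.49 = 399.6 kWh in → × $0.243 = $97.10
Difference = |$130.85 − $97.10| = $33.75 ≈ $34

$34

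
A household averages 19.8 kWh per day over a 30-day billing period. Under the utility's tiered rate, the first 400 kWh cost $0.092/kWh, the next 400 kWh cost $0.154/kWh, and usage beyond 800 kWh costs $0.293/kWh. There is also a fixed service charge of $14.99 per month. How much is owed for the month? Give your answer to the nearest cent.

$81.67

Usage = 19.8 kWh/day × 30 days = 594 kWh
First 400 kWh × $0.092 = $36.80
Next 194 kWh × $0.154 = $29.88
Remaining tier: 0 kWh (not reached)
Energy charge = $66.68; + service $14.99 = $81.67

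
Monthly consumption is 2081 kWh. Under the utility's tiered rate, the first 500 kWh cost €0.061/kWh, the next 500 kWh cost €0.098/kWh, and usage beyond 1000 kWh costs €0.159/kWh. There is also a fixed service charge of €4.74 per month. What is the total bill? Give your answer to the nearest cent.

€256.12

First 500 kWh × €0.061 = €30.50
Next 500 kWh × €0.098 = €49.00
Remaining 1081 kWh × €0.159 = €171.88
Energy charge = €251.38; + service €4.74 = €256.12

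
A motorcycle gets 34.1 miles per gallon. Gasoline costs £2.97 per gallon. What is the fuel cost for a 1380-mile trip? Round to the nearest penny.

Fuel = 1380 mi / 34.1 mpg = 40.47 gal
Cost = 40.47 gal × £2.97/gal = £120.19

£120.19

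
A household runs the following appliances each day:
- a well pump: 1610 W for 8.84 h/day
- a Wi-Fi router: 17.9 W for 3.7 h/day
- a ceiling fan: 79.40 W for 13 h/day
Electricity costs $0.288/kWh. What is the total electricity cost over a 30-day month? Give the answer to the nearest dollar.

$132

well pump: 1610 W × 8.84 h × 30 d = 426,972 Wh = 427 kWh
Wi-Fi router: 17.9 W × 3.7 h × 30 d = 1,987 Wh = 1.987 kWh
ceiling fan: 79.40 W × 13 h × 30 d = 30,966 Wh = 30.97 kWh
Total energy = 427 + 1.987 + 30.97 = 459.9 kWh
Cost = 459.9 kWh × $0.288 = $132.46 ≈ $132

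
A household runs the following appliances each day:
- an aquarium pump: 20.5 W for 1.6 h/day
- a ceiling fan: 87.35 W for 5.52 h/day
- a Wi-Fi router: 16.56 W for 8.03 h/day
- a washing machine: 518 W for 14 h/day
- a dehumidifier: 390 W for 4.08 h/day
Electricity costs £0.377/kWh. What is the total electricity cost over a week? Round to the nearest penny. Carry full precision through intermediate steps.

£25.05

aquarium pump: 20.5 W × 1.6 h × 7 d = 230 Wh = 0.2296 kWh
ceiling fan: 87.35 W × 5.52 h × 7 d = 3,375 Wh = 3.375 kWh
Wi-Fi router: 16.56 W × 8.03 h × 7 d = 931 Wh = 0.9308 kWh
washing machine: 518 W × 14 h × 7 d = 50,764 Wh = 50.76 kWh
dehumidifier: 390 W × 4.08 h × 7 d = 11,138 Wh = 11.14 kWh
Total energy = 0.2296 + 3.375 + 0.9308 + 50.76 + 11.14 = 66.44 kWh
Cost = 66.44 kWh × £0.377 = £25.05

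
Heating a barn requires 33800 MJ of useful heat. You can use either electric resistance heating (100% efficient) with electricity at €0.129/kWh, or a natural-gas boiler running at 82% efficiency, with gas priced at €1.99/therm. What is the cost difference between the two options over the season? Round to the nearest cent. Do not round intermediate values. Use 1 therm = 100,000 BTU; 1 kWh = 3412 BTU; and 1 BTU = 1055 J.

Heat load = 33800 MJ = 33,800,000,000 J / 1055 = 32,037,915 BTU
Gas: input = 32,037,915 / 0.82 = 39,070,628 BTU = 390.7 therm → 390.7 × €1.99 = €777.51
Electric: 32,037,915 BTU / 3412 = 9,390 kWh → × €0.129 = €1,211.28
Difference = |€777.51 − €1,211.28| = €433.78

€433.78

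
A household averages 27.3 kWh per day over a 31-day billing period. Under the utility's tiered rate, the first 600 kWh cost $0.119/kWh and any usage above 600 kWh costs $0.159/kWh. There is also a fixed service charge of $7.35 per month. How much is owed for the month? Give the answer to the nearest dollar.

$118

Usage = 27.3 kWh/day × 31 days = 846.3 kWh
First 600 kWh × $0.119 = $71.40
Remaining 246.3 kWh × $0.159 = $39.16
Energy charge = $110.56; + service $7.35 = $117.91 ≈ $118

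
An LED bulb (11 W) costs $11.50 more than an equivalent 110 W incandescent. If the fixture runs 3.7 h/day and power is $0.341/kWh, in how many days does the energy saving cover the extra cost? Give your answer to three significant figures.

92.1 days

Power saved = 110 − 11 = 99 W
Daily energy saved = 99 W × 3.7 h = 366.3 Wh = 0.3663 kWh
Daily savings = 0.3663 × $0.341 = $0.1249
Payback = $11.50 / $0.1249 per day = 92.07 days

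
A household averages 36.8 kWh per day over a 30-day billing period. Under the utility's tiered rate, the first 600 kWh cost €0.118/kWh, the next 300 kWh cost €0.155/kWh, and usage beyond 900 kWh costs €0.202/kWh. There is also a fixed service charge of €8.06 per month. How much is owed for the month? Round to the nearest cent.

€166.57

Usage = 36.8 kWh/day × 30 days = 1104 kWh
First 600 kWh × €0.118 = €70.80
Next 300 kWh × €0.155 = €46.50
Remaining 204 kWh × €0.202 = €41.21
Energy charge = €158.51; + service €8.06 = €166.57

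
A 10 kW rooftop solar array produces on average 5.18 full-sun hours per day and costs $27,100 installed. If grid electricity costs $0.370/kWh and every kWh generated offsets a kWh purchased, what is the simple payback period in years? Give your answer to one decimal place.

Daily generation = 10 kW × 5.18 h = 51.8 kWh
Annual generation = 51.8 × 365 = 18907 kWh
Annual savings = 18907 × $0.370 = $6,995.59
Payback = $27,100 / $6,995.59 = 3.87 years

3.9 years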